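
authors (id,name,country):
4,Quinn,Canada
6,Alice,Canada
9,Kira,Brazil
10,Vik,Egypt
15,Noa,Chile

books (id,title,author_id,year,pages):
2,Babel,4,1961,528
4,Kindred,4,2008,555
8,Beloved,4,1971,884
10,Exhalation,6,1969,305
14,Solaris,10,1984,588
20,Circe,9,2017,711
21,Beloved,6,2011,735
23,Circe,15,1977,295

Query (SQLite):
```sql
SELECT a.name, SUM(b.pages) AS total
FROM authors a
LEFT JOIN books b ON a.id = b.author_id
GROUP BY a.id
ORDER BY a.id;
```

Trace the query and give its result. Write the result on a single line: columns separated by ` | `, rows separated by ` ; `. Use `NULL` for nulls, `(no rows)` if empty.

Quinn | 1967 ; Alice | 1040 ; Kira | 711 ; Vik | 588 ; Noa | 295

LEFT JOIN keeps every authors row; unmatched ones get NULL for books columns.
Group by authors.id and compute SUM(b.pages). SUM over an all-NULL group is NULL.
  4: ids {2, 4, 8} → SUM(b.pages)=1967
  6: ids {10, 21} → SUM(b.pages)=1040
  9: ids {20} → SUM(b.pages)=711
  10: ids {14} → SUM(b.pages)=588
  15: ids {23} → SUM(b.pages)=295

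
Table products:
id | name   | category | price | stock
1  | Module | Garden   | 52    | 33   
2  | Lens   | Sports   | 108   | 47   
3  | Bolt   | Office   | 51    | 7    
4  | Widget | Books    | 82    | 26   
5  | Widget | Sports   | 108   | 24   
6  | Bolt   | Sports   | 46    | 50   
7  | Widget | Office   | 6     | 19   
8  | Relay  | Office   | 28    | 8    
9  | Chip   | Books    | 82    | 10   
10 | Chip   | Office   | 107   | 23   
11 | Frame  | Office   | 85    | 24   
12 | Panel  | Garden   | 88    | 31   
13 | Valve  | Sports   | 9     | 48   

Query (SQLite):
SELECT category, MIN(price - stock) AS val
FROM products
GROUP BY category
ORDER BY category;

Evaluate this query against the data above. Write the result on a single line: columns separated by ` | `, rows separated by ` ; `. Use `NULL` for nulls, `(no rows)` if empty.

Books | 56 ; Garden | 19 ; Office | -13 ; Sports | -39

For each row compute price - stock.
Group by category; take MIN of the expression per group.
  Books: ids {4, 9} → MIN(price - stock)=56
  Garden: ids {1, 12} → MIN(price - stock)=19
  Office: ids {3, 7, 8, 10, 11} → MIN(price - stock)=-13
  Sports: ids {2, 5, 6, 13} → MIN(price - stock)=-39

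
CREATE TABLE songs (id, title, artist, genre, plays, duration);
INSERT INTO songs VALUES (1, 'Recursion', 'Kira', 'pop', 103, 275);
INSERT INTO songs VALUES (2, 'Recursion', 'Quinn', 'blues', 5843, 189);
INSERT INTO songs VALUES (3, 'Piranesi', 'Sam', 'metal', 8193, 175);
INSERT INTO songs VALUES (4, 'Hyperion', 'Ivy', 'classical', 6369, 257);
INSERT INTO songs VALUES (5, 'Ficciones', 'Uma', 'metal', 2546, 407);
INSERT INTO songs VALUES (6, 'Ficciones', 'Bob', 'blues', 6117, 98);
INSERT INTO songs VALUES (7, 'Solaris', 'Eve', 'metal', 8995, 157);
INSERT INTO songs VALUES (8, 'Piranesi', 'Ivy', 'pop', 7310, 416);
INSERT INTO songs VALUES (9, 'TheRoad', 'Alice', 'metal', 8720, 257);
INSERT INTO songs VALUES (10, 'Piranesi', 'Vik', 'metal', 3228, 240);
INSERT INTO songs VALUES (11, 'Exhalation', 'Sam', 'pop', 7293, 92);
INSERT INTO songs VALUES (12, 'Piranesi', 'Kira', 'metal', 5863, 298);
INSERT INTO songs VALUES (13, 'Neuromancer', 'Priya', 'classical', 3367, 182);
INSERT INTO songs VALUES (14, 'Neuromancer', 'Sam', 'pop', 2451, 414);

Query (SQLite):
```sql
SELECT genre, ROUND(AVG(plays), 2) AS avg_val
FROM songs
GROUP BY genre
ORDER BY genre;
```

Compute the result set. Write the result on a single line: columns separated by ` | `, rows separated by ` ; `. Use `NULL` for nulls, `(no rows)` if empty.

blues | 5980 ; classical | 4868 ; metal | 6257.5 ; pop | 4289.25

Partition songs by genre; compute ROUND(AVG(plays), 2) within each group.
  blues: ids {2, 6} → ROUND(AVG(plays), 2)=5980
  classical: ids {4, 13} → ROUND(AVG(plays), 2)=4868
  metal: ids {3, 5, 7, 9, 10, 12} → ROUND(AVG(plays), 2)=6257.5
  pop: ids {1, 8, 11, 14} → ROUND(AVG(plays), 2)=4289.25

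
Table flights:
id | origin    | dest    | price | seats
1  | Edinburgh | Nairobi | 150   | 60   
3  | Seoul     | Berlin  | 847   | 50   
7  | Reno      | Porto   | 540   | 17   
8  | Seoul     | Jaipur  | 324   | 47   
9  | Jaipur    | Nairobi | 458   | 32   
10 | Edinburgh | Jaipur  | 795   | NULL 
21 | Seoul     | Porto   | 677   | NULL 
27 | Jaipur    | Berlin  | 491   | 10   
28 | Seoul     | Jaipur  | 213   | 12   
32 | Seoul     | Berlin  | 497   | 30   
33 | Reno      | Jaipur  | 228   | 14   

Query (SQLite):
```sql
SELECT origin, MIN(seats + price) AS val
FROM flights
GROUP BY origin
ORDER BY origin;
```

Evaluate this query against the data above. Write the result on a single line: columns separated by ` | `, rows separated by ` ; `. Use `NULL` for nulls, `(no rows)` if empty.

Edinburgh | 210 ; Jaipur | 490 ; Reno | 242 ; Seoul | 225

For each row compute seats + price.
Group by origin; take MIN of the expression per group.
  Edinburgh: ids {1, 10} → MIN(seats + price)=210
  Jaipur: ids {9, 27} → MIN(seats + price)=490
  Reno: ids {7, 33} → MIN(seats + price)=242
  Seoul: ids {3, 8, 21, 28, 32} → MIN(seats + price)=225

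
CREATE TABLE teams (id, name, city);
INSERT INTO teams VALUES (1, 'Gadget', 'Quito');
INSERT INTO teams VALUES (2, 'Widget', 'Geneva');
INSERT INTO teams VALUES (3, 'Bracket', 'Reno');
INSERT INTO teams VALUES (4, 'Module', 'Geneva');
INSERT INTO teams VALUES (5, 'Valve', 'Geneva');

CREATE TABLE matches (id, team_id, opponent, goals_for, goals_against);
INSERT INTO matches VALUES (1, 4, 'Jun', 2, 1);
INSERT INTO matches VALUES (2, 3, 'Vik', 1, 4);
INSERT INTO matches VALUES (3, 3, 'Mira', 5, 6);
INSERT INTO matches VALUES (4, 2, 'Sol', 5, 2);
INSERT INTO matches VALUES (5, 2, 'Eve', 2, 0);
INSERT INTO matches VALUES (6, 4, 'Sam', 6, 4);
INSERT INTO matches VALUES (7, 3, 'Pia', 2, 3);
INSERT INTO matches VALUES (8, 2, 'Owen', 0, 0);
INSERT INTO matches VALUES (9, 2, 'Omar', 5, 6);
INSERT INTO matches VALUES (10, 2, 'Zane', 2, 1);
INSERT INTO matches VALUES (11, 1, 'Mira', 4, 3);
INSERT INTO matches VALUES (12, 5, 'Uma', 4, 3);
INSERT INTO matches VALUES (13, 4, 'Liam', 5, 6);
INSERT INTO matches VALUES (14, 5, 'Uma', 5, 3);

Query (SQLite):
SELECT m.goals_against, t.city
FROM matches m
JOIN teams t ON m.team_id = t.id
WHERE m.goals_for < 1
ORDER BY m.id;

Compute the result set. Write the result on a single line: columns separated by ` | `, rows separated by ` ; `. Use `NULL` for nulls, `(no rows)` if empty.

Each matches row matches the teams row where team_id = teams.id.
Then keep rows with m.goals_for < 1.

0 | Geneva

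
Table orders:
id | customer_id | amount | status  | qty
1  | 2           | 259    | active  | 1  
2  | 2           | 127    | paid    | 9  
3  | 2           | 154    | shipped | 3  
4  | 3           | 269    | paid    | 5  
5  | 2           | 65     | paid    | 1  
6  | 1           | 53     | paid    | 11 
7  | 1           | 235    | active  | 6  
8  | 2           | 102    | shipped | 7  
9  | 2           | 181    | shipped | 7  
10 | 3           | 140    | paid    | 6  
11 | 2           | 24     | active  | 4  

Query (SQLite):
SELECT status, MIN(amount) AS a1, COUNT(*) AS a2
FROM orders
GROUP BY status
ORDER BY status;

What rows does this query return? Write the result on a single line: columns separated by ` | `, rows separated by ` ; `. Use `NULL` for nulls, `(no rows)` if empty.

active | 24 | 3 ; paid | 53 | 5 ; shipped | 102 | 3

Group orders by status.
Per group compute: MIN(amount), COUNT(*).
  active: ids {1, 7, 11} → MIN(amount)=24, COUNT(*)=3
  paid: ids {2, 4, 5, 6, 10} → MIN(amount)=53, COUNT(*)=5
  shipped: ids {3, 8, 9} → MIN(amount)=102, COUNT(*)=3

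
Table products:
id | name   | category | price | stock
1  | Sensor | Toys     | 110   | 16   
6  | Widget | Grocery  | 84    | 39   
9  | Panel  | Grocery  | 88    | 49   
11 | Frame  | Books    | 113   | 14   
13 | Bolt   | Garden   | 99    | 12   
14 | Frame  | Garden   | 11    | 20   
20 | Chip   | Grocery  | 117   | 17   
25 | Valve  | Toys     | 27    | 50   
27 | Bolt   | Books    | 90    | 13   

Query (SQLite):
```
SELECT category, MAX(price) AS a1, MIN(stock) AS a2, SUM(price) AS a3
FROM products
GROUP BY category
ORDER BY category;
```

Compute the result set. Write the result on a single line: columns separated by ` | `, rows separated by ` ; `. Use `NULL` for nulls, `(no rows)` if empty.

Books | 113 | 13 | 203 ; Garden | 99 | 12 | 110 ; Grocery | 117 | 17 | 289 ; Toys | 110 | 16 | 137

Group products by category.
Per group compute: MAX(price), MIN(stock), SUM(price).
  Books: ids {11, 27} → MAX(price)=113, MIN(stock)=13, SUM(price)=203
  Garden: ids {13, 14} → MAX(price)=99, MIN(stock)=12, SUM(price)=110
  Grocery: ids {6, 9, 20} → MAX(price)=117, MIN(stock)=17, SUM(price)=289
  Toys: ids {1, 25} → MAX(price)=110, MIN(stock)=16, SUM(price)=137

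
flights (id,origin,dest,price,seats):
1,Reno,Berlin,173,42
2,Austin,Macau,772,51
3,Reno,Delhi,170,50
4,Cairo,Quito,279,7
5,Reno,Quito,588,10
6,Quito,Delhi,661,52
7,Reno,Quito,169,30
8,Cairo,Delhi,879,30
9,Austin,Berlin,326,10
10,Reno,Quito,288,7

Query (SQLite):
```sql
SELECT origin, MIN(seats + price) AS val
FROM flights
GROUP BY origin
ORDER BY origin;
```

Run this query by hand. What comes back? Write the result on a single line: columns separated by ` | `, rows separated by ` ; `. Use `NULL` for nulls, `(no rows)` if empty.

Austin | 336 ; Cairo | 286 ; Quito | 713 ; Reno | 199

For each row compute seats + price.
Group by origin; take MIN of the expression per group.
  Austin: ids {2, 9} → MIN(seats + price)=336
  Cairo: ids {4, 8} → MIN(seats + price)=286
  Quito: ids {6} → MIN(seats + price)=713
  Reno: ids {1, 3, 5, 7, 10} → MIN(seats + price)=199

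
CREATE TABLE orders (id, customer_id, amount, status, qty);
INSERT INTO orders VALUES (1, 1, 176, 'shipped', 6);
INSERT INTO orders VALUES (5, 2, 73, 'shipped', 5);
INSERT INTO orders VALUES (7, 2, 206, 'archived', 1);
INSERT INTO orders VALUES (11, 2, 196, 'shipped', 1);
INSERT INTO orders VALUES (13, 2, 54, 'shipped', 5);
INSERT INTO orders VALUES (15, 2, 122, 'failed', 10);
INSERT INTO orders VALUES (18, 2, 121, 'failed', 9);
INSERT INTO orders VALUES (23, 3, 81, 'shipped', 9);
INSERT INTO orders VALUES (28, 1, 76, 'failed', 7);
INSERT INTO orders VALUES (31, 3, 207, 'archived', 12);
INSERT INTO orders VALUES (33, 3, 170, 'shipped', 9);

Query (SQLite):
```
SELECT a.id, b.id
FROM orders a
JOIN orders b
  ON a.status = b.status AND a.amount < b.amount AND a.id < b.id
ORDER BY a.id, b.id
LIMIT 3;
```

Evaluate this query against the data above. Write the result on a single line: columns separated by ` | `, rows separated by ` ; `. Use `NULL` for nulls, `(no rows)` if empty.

Pairs (a,b) with same status, a.amount < b.amount, a.id < b.id.
status groups: archived:{7,31} failed:{15,18,28} shipped:{1,5,11,13,23,33}
Ordered by (a.id, b.id); first 3.

1 | 11 ; 5 | 11 ; 5 | 23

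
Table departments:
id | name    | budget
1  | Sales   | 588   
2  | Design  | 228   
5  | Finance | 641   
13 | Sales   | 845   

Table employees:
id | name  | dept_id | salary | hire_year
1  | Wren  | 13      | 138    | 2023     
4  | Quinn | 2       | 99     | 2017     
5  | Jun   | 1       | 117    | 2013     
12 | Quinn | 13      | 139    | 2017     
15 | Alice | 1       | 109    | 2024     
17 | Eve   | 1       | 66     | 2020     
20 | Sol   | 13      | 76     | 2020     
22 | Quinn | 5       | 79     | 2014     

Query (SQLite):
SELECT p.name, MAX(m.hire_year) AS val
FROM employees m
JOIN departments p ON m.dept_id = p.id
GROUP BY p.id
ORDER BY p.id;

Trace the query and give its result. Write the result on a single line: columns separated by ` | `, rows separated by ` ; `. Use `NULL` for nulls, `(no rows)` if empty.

Sales | 2024 ; Design | 2017 ; Finance | 2014 ; Sales | 2023

Join each employees row to its departments via dept_id.
Group joined rows by departments.id; compute MAX(m.hire_year) per group.
  1: ids {5, 15, 17} → MAX(m.hire_year)=2024
  2: ids {4} → MAX(m.hire_year)=2017
  5: ids {22} → MAX(m.hire_year)=2014
  13: ids {1, 12, 20} → MAX(m.hire_year)=2023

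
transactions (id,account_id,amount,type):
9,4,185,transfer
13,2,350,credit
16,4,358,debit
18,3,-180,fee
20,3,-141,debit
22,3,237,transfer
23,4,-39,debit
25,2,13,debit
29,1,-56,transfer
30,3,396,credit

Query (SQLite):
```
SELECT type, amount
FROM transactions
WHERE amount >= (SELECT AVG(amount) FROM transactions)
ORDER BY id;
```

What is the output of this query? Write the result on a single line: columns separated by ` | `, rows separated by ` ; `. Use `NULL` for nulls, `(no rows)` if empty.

transfer | 185 ; credit | 350 ; debit | 358 ; transfer | 237 ; credit | 396

Scalar subquery: AVG(amount) over all transactions rows = 112.3.
Keep rows where amount >= that value.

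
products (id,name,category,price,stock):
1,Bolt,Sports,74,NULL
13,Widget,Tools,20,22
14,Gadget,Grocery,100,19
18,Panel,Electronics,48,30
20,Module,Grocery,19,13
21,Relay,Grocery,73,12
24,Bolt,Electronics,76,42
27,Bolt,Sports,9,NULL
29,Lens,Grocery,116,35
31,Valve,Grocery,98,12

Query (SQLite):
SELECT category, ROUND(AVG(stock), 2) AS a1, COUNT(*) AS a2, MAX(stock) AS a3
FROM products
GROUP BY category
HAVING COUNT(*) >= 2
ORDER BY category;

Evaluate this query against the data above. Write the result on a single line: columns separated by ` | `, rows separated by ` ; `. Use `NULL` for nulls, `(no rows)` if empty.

Group products by category.
Per group compute: ROUND(AVG(stock), 2), COUNT(*), MAX(stock).
HAVING: drop groups with fewer than 2 rows.
  Electronics: ids {18, 24} → ROUND(AVG(stock), 2)=36, COUNT(*)=2, MAX(stock)=42
  Grocery: ids {14, 20, 21, 29, 31} → ROUND(AVG(stock), 2)=18.2, COUNT(*)=5, MAX(stock)=35
  Sports: ids {1, 27} → ROUND(AVG(stock), 2)=NULL, COUNT(*)=2, MAX(stock)=NULL
  Tools: ids {13} → ROUND(AVG(stock), 2)=22, COUNT(*)=1, MAX(stock)=22

Electronics | 36 | 2 | 42 ; Grocery | 18.2 | 5 | 35 ; Sports | NULL | 2 | NULL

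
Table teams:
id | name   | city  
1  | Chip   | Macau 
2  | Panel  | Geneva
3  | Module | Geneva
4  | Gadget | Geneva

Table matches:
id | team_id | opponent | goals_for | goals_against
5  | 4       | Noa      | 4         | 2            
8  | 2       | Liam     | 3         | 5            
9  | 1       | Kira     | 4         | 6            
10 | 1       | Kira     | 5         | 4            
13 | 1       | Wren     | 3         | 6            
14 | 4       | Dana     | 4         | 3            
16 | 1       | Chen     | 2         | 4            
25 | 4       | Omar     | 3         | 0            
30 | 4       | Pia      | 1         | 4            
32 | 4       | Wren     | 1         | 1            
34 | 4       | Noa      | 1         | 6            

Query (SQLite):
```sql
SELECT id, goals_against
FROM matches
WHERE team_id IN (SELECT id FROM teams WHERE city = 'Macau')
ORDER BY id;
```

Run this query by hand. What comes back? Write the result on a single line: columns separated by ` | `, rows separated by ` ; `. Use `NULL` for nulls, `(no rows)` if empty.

Inner query: teams.id where city = 'Macau'.
Outer: keep matches rows whose team_id is in that set.
Inner query → {1}

9 | 6 ; 10 | 4 ; 13 | 6 ; 16 | 4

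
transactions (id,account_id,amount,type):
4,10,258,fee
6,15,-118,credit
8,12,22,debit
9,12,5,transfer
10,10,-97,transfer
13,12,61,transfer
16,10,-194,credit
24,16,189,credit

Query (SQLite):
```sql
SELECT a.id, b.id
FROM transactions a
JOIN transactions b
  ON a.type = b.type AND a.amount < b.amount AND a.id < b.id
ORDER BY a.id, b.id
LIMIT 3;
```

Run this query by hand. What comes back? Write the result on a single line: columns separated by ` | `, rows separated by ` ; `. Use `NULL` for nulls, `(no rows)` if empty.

Pairs (a,b) with same type, a.amount < b.amount, a.id < b.id.
type groups: credit:{6,16,24} debit:{8} fee:{4} transfer:{9,10,13}
Ordered by (a.id, b.id); first 3.

6 | 24 ; 9 | 13 ; 10 | 13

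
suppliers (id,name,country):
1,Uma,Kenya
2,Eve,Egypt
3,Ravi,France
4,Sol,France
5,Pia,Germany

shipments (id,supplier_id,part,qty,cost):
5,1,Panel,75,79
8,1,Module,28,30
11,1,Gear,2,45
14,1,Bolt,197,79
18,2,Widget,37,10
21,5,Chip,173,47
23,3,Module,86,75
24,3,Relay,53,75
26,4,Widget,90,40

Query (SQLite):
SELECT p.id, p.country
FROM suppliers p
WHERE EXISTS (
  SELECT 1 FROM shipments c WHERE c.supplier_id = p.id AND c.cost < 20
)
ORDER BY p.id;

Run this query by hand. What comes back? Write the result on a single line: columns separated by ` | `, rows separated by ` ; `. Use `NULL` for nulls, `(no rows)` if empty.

For each suppliers row, check whether any shipments with matching supplier_id has cost < 20.
Keep rows where that is true.

2 | Egypt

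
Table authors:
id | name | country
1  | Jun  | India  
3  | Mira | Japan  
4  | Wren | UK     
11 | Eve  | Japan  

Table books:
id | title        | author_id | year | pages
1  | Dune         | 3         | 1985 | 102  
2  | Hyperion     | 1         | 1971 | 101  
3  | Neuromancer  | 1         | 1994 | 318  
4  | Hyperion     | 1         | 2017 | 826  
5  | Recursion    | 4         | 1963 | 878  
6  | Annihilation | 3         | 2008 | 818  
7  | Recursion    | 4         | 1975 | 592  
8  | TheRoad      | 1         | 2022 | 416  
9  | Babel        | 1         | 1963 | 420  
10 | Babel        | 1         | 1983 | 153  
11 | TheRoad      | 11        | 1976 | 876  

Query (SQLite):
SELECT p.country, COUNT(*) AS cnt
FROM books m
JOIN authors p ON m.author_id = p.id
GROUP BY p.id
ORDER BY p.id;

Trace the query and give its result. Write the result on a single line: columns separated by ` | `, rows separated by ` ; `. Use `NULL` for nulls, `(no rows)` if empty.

Join each books row to its authors via author_id.
Group joined rows by authors.id; compute COUNT(*) per group.
  1: ids {2, 3, 4, 8, 9, 10} → COUNT(*)=6
  3: ids {1, 6} → COUNT(*)=2
  4: ids {5, 7} → COUNT(*)=2
  11: ids {11} → COUNT(*)=1

India | 6 ; Japan | 2 ; UK | 2 ; Japan | 1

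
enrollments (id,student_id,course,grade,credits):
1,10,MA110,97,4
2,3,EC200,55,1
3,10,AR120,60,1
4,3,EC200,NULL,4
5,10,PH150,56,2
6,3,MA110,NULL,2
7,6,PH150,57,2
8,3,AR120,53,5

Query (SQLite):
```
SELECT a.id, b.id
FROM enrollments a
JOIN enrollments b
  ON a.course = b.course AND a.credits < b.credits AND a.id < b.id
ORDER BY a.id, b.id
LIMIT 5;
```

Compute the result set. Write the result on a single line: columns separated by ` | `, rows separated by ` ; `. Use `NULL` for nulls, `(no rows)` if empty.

2 | 4 ; 3 | 8

Pairs (a,b) with same course, a.credits < b.credits, a.id < b.id.
course groups: AR120:{3,8} EC200:{2,4} MA110:{1,6} PH150:{5,7}
Ordered by (a.id, b.id); first 5.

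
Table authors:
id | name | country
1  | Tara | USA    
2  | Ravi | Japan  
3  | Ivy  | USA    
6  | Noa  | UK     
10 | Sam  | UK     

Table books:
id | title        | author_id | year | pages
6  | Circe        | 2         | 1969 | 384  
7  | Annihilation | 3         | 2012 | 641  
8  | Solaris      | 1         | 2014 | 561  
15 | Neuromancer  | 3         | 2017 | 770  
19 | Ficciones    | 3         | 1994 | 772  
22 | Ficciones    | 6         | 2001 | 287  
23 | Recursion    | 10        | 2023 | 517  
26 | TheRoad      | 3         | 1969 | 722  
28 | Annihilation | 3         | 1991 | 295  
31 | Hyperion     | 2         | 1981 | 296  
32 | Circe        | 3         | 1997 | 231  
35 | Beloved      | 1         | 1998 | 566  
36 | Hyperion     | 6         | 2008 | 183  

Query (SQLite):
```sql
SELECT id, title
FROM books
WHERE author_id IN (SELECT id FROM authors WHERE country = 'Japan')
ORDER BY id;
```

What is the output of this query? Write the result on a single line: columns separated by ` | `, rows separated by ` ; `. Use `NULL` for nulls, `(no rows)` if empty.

Inner query: authors.id where country = 'Japan'.
Outer: keep books rows whose author_id is in that set.
Inner query → {2}

6 | Circe ; 31 | Hyperion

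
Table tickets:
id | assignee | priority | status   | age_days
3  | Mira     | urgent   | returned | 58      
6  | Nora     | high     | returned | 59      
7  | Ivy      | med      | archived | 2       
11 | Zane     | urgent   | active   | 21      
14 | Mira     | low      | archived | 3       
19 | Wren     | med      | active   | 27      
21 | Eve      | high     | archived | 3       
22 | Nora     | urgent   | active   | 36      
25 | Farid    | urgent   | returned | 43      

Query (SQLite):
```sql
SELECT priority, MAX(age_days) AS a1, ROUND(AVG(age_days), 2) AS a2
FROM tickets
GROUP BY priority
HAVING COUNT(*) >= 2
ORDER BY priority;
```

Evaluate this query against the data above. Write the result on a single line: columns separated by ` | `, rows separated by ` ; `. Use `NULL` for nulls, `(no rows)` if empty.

high | 59 | 31 ; med | 27 | 14.5 ; urgent | 58 | 39.5

Group tickets by priority.
Per group compute: MAX(age_days), ROUND(AVG(age_days), 2).
HAVING: drop groups with fewer than 2 rows.
  high: ids {6, 21} → MAX(age_days)=59, ROUND(AVG(age_days), 2)=31
  low: ids {14} → MAX(age_days)=3, ROUND(AVG(age_days), 2)=3
  med: ids {7, 19} → MAX(age_days)=27, ROUND(AVG(age_days), 2)=14.5
  urgent: ids {3, 11, 22, 25} → MAX(age_days)=58, ROUND(AVG(age_days), 2)=39.5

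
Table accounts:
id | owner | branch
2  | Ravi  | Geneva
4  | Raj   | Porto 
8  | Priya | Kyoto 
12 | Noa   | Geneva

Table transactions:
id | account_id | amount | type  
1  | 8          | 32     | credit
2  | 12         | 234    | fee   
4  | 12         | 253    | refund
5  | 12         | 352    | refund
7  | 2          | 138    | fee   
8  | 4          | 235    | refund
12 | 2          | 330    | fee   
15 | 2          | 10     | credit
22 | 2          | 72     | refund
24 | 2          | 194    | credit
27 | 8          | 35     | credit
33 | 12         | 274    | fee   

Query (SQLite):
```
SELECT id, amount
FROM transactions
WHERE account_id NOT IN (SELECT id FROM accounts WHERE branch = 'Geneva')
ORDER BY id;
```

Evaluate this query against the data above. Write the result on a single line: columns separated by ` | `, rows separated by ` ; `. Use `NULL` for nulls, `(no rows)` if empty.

1 | 32 ; 8 | 235 ; 27 | 35

Inner query: accounts.id where branch = 'Geneva'.
Outer: keep transactions rows whose account_id is not in that set.
Inner query → {2, 12}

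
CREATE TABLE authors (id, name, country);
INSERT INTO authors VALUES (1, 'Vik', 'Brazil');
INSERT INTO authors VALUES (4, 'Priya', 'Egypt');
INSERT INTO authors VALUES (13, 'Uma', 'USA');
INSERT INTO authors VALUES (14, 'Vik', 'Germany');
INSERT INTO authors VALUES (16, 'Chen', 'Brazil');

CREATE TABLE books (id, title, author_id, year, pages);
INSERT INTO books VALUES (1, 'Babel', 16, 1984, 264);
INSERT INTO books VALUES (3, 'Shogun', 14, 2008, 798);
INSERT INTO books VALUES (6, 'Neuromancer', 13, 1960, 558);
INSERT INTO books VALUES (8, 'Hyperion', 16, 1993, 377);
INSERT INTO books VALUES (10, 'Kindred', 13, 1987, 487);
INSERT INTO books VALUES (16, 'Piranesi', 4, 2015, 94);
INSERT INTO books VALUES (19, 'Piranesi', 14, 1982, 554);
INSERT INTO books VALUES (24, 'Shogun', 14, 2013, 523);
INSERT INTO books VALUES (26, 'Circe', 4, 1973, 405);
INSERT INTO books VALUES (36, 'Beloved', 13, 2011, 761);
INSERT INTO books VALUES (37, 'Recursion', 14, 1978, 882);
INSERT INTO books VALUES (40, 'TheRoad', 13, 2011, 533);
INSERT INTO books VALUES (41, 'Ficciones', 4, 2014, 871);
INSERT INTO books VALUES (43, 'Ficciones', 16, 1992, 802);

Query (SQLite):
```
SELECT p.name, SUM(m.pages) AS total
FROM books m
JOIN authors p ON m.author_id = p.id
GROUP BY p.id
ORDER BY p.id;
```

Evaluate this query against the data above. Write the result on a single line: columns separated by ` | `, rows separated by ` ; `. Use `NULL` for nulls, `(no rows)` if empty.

Priya | 1370 ; Uma | 2339 ; Vik | 2757 ; Chen | 1443

Join each books row to its authors via author_id.
Group joined rows by authors.id; compute SUM(m.pages) per group.
  4: ids {16, 26, 41} → SUM(m.pages)=1370
  13: ids {6, 10, 36, 40} → SUM(m.pages)=2339
  14: ids {3, 19, 24, 37} → SUM(m.pages)=2757
  16: ids {1, 8, 43} → SUM(m.pages)=1443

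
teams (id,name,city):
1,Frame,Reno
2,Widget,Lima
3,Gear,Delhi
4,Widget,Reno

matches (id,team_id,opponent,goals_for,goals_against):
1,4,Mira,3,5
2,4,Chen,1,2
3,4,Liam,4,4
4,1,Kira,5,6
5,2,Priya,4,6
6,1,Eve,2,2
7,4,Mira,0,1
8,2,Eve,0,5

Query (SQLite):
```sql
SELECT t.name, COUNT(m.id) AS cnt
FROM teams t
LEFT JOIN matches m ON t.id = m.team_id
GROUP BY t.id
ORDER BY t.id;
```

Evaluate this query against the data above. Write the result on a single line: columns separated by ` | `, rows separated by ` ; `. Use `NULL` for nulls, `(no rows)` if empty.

Frame | 2 ; Widget | 2 ; Gear | 0 ; Widget | 4

LEFT JOIN keeps every teams row; unmatched ones get NULL for matches columns.
Group by teams.id and compute COUNT(m.id). COUNT(col) of an all-NULL group is 0.
  1: ids {4, 6} → COUNT(m.id)=2
  2: ids {5, 8} → COUNT(m.id)=2
  3: ids {—} → COUNT(m.id)=0
  4: ids {1, 2, 3, 7} → COUNT(m.id)=4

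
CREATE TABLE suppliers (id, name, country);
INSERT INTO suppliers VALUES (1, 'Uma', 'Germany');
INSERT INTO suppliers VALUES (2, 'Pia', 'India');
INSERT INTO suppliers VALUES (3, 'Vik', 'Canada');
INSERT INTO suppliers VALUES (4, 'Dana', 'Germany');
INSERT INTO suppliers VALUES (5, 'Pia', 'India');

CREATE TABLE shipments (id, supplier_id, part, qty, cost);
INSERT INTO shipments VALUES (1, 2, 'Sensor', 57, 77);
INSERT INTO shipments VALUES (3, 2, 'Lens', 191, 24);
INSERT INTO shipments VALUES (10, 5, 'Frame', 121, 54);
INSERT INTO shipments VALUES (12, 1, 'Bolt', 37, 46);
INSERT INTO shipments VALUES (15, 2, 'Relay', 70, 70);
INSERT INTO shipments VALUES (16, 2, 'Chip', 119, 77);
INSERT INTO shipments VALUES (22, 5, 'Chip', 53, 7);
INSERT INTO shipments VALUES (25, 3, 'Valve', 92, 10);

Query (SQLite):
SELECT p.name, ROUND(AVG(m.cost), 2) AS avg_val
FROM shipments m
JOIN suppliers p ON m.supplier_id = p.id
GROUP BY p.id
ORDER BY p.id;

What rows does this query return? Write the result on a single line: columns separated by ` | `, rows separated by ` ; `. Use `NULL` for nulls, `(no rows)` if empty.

Uma | 46 ; Pia | 62 ; Vik | 10 ; Pia | 30.5

Join each shipments row to its suppliers via supplier_id.
Group joined rows by suppliers.id; compute ROUND(AVG(m.cost), 2) per group.
  1: ids {12} → ROUND(AVG(m.cost), 2)=46
  2: ids {1, 3, 15, 16} → ROUND(AVG(m.cost), 2)=62
  3: ids {25} → ROUND(AVG(m.cost), 2)=10
  5: ids {10, 22} → ROUND(AVG(m.cost), 2)=30.5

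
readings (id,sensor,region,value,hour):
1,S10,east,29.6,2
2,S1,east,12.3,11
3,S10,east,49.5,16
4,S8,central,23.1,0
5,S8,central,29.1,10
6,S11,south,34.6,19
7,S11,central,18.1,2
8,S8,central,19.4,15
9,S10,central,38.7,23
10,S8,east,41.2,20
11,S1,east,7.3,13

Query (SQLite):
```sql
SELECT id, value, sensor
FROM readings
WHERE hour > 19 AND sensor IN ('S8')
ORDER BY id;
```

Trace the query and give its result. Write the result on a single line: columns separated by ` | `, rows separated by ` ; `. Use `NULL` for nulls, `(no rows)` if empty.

10 | 41.2 | S8

hour > 19: ids {9, 10}
sensor IN ('S8'): ids {4, 5, 8, 10}
Combine with AND.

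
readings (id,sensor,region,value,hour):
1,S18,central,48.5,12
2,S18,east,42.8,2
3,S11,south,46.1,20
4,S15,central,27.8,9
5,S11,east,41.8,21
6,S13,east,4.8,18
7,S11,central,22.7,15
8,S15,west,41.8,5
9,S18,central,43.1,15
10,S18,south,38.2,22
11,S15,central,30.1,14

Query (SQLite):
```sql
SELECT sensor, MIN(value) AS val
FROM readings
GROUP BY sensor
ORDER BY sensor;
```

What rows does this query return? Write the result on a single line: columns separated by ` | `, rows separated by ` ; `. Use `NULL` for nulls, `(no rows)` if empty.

S11 | 22.7 ; S13 | 4.8 ; S15 | 27.8 ; S18 | 38.2

Partition readings by sensor; compute MIN(value) within each group.
  S11: ids {3, 5, 7} → MIN(value)=22.7
  S13: ids {6} → MIN(value)=4.8
  S15: ids {4, 8, 11} → MIN(value)=27.8
  S18: ids {1, 2, 9, 10} → MIN(value)=38.2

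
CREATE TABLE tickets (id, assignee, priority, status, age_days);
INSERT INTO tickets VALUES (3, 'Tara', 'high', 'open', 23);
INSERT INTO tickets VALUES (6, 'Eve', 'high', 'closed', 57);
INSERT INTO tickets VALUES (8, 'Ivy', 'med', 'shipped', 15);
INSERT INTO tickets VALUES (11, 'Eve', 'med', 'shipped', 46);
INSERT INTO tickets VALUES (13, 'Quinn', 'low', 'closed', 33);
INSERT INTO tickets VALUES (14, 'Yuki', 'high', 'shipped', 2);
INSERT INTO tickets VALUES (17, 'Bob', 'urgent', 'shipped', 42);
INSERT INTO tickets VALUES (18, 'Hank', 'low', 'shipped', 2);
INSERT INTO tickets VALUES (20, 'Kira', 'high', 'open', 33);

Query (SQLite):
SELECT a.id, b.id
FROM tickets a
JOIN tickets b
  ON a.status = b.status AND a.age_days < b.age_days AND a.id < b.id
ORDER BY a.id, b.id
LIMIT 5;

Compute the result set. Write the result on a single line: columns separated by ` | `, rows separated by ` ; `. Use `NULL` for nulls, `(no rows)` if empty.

3 | 20 ; 8 | 11 ; 8 | 17 ; 14 | 17

Pairs (a,b) with same status, a.age_days < b.age_days, a.id < b.id.
status groups: closed:{6,13} open:{3,20} shipped:{8,11,14,17,18}
Ordered by (a.id, b.id); first 5.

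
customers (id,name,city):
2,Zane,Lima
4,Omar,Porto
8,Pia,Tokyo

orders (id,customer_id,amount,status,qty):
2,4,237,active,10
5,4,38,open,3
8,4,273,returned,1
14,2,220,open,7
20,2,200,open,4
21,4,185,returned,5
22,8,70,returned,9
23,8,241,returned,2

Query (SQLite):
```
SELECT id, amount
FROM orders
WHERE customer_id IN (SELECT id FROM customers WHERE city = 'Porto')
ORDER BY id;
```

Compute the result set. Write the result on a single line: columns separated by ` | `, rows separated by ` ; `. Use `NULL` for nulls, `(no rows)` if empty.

2 | 237 ; 5 | 38 ; 8 | 273 ; 21 | 185

Inner query: customers.id where city = 'Porto'.
Outer: keep orders rows whose customer_id is in that set.
Inner query → {4}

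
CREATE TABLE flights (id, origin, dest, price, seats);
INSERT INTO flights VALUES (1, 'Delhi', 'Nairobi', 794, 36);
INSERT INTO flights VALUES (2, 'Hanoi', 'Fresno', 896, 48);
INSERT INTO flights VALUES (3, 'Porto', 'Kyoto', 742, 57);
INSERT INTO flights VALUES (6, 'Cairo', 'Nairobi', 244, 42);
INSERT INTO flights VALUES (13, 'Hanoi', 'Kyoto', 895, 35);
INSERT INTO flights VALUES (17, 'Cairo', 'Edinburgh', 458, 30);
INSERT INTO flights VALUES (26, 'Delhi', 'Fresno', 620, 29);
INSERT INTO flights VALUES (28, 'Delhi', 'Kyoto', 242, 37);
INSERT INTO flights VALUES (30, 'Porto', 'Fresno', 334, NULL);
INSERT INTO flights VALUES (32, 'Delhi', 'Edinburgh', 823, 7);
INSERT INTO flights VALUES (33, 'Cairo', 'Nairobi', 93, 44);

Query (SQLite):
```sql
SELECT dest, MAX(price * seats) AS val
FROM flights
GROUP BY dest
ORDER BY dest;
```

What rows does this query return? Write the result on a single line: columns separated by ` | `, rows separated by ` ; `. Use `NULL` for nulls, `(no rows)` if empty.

For each row compute price * seats.
Group by dest; take MAX of the expression per group.
  Edinburgh: ids {17, 32} → MAX(price * seats)=13740
  Fresno: ids {2, 26, 30} → MAX(price * seats)=43008
  Kyoto: ids {3, 13, 28} → MAX(price * seats)=42294
  Nairobi: ids {1, 6, 33} → MAX(price * seats)=28584

Edinburgh | 13740 ; Fresno | 43008 ; Kyoto | 42294 ; Nairobi | 28584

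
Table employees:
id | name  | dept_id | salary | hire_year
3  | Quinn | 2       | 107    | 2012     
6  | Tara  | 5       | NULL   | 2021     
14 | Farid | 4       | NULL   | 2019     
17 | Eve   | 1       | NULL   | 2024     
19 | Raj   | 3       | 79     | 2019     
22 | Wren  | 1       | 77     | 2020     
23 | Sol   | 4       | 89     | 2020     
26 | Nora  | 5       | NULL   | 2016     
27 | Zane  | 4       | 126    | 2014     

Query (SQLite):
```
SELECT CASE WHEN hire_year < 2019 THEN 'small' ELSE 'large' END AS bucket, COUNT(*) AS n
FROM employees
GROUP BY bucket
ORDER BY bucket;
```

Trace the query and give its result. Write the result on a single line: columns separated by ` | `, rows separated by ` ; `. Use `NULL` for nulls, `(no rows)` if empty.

large | 6 ; small | 3

Bucket rows by hire_year < 2019 → 'small' else 'large'; count each bucket.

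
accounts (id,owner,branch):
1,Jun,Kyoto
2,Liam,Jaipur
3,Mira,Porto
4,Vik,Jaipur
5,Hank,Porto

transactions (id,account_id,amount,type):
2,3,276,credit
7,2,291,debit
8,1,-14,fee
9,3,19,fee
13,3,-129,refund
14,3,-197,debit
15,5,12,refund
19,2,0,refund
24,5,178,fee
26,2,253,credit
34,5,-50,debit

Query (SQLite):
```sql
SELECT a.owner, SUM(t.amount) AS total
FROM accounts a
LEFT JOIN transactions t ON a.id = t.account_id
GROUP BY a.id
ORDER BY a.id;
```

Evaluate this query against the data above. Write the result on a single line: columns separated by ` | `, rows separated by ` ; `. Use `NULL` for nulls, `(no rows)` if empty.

Jun | -14 ; Liam | 544 ; Mira | -31 ; Vik | NULL ; Hank | 140

LEFT JOIN keeps every accounts row; unmatched ones get NULL for transactions columns.
Group by accounts.id and compute SUM(t.amount). SUM over an all-NULL group is NULL.
  1: ids {8} → SUM(t.amount)=-14
  2: ids {7, 19, 26} → SUM(t.amount)=544
  3: ids {2, 9, 13, 14} → SUM(t.amount)=-31
  4: ids {—} → SUM(t.amount)=NULL
  5: ids {15, 24, 34} → SUM(t.amount)=140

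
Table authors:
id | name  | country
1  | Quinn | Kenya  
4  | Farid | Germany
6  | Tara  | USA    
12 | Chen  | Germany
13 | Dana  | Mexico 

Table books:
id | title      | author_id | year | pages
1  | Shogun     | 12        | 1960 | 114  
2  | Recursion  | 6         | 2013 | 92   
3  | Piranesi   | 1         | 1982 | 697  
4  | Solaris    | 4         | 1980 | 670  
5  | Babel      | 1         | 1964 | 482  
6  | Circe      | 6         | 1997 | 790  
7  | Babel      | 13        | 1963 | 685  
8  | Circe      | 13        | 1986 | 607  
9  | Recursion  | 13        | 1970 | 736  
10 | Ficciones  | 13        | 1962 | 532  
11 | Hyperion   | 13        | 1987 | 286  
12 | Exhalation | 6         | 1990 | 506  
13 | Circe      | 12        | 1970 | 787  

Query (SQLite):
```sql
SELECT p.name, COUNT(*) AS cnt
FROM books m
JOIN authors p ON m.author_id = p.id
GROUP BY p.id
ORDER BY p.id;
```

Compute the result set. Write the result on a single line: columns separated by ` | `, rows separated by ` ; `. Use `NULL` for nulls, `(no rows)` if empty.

Join each books row to its authors via author_id.
Group joined rows by authors.id; compute COUNT(*) per group.
  1: ids {3, 5} → COUNT(*)=2
  4: ids {4} → COUNT(*)=1
  6: ids {2, 6, 12} → COUNT(*)=3
  12: ids {1, 13} → COUNT(*)=2
  13: ids {7, 8, 9, 10, 11} → COUNT(*)=5

Quinn | 2 ; Farid | 1 ; Tara | 3 ; Chen | 2 ; Dana | 5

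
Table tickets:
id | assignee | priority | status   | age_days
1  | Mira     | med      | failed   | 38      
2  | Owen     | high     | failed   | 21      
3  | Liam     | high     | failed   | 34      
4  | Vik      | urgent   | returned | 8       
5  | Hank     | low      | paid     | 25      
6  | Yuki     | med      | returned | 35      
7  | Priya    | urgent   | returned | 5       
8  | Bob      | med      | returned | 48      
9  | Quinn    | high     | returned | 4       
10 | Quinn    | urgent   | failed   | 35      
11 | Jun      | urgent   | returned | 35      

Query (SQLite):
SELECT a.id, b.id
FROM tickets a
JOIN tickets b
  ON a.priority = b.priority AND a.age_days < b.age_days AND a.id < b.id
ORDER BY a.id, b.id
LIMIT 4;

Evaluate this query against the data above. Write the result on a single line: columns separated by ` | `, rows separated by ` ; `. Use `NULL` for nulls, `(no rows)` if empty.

Pairs (a,b) with same priority, a.age_days < b.age_days, a.id < b.id.
priority groups: high:{2,3,9} low:{5} med:{1,6,8} urgent:{4,7,10,11}
Ordered by (a.id, b.id); first 4.

1 | 8 ; 2 | 3 ; 4 | 10 ; 4 | 11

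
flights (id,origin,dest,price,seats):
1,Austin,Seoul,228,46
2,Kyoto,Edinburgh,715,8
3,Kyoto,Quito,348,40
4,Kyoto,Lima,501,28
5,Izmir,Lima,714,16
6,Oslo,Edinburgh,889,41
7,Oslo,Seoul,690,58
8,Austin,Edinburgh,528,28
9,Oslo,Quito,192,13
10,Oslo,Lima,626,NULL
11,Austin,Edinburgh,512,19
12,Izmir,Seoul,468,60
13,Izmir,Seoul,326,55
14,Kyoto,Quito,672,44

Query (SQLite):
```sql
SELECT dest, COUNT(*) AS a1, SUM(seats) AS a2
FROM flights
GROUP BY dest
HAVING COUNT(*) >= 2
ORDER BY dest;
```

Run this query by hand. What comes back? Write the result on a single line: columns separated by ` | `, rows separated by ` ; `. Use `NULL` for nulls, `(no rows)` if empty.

Edinburgh | 4 | 96 ; Lima | 3 | 44 ; Quito | 3 | 97 ; Seoul | 4 | 219

Group flights by dest.
Per group compute: COUNT(*), SUM(seats).
HAVING: drop groups with fewer than 2 rows.
  Edinburgh: ids {2, 6, 8, 11} → COUNT(*)=4, SUM(seats)=96
  Lima: ids {4, 5, 10} → COUNT(*)=3, SUM(seats)=44
  Quito: ids {3, 9, 14} → COUNT(*)=3, SUM(seats)=97
  Seoul: ids {1, 7, 12, 13} → COUNT(*)=4, SUM(seats)=219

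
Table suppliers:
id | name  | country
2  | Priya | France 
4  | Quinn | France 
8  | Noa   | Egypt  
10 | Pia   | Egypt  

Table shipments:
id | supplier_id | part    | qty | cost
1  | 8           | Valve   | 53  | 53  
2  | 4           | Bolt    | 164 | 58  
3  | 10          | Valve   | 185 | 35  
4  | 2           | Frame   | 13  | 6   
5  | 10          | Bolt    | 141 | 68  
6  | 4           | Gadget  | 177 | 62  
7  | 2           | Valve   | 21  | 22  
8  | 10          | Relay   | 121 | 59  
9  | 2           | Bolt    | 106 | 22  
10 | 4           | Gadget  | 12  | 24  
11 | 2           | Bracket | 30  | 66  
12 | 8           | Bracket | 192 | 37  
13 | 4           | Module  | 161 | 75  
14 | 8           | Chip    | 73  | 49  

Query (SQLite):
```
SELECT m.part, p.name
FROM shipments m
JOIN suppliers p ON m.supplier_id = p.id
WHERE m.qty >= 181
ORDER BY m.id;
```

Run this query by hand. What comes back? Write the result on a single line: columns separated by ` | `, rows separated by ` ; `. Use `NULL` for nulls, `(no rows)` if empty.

Valve | Pia ; Bracket | Noa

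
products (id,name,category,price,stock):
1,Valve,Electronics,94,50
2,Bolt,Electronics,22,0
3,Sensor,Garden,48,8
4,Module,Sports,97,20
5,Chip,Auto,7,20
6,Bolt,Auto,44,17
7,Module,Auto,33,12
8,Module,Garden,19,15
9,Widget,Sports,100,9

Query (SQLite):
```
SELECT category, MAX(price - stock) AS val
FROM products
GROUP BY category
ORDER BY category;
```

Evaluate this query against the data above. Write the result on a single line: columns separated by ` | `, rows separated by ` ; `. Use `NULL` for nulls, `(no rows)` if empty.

Auto | 27 ; Electronics | 44 ; Garden | 40 ; Sports | 91

For each row compute price - stock.
Group by category; take MAX of the expression per group.
  Auto: ids {5, 6, 7} → MAX(price - stock)=27
  Electronics: ids {1, 2} → MAX(price - stock)=44
  Garden: ids {3, 8} → MAX(price - stock)=40
  Sports: ids {4, 9} → MAX(price - stock)=91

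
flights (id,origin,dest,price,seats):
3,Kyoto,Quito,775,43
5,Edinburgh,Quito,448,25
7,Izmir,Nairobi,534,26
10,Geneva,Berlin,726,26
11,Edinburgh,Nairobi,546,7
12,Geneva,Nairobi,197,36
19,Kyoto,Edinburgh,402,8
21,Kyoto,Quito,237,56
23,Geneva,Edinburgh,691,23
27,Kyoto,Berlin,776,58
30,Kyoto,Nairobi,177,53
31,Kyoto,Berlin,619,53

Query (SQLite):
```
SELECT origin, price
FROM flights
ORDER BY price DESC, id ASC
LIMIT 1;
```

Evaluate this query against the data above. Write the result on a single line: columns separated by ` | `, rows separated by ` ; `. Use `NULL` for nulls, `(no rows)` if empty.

Sort by price desc, tiebreak id asc: (776, id=27), (775, id=3), (726, id=10), (691, id=23) …. Take first 1.

Kyoto | 776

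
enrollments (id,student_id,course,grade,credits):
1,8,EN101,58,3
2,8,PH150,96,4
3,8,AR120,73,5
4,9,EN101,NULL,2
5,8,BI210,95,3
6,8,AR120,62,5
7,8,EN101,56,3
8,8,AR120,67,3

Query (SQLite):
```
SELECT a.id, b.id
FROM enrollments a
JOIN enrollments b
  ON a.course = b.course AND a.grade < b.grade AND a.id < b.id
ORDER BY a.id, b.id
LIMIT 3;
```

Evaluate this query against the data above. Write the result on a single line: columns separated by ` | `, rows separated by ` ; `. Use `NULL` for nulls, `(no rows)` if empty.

6 | 8

Pairs (a,b) with same course, a.grade < b.grade, a.id < b.id.
course groups: AR120:{3,6,8} BI210:{5} EN101:{1,4,7} PH150:{2}
Ordered by (a.id, b.id); first 3.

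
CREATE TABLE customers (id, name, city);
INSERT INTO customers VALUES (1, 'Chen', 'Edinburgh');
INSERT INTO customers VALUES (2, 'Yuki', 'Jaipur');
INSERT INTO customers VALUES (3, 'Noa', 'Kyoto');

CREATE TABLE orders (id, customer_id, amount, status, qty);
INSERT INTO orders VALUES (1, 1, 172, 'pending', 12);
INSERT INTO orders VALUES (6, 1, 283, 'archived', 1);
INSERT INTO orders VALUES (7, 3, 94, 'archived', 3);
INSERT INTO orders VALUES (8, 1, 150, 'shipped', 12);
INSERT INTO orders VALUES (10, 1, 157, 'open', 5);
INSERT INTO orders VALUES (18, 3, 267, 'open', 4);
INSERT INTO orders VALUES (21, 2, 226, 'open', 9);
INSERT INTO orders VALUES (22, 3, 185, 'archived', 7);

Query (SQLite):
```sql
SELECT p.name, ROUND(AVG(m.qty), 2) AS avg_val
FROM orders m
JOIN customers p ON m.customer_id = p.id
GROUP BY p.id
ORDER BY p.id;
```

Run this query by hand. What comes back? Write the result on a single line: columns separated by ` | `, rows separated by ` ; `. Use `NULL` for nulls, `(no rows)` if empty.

Join each orders row to its customers via customer_id.
Group joined rows by customers.id; compute ROUND(AVG(m.qty), 2) per group.
  1: ids {1, 6, 8, 10} → ROUND(AVG(m.qty), 2)=7.5
  2: ids {21} → ROUND(AVG(m.qty), 2)=9
  3: ids {7, 18, 22} → ROUND(AVG(m.qty), 2)=4.67

Chen | 7.5 ; Yuki | 9 ; Noa | 4.67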